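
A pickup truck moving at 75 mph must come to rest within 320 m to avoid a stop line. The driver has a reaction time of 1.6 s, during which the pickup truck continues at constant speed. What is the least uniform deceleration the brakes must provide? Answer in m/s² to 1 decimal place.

Required deceleration ≈ 2.1 m/s²

75 mph × 0.44704 = 33.5280 m/s.
Distance covered during reaction = 33.5280 × 1.6 = 53.645 m.
Distance available for braking: 320 − 53.645 = 266.355 m.
v² = 2a·d ⇒ a = v²/(2d) = 33.5280² / (2 × 266.355) = 1124.127 / 532.710 = 2.1102 m/s².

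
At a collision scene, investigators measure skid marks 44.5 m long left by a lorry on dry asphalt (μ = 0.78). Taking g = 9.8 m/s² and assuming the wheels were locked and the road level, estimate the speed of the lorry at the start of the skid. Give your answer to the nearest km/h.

Initial speed ≈ 94 km/h

Deceleration a = μg = 0.78 × 9.8 = 7.644 m/s².
v = √(2a·d) = √(2 × 7.644 × 44.5) = √680.316 = 26.0829 m/s.
= 26.0829 × 3.6 = 93.898 km/h.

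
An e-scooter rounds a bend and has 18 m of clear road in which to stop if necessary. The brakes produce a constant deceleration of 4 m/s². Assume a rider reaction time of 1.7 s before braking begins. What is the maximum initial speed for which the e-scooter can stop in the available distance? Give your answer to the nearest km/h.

Maximum speed ≈ 25 km/h

Stopping distance: v·t_r + v²/(2a) = 18 with t_r = 1.7 s and a = 4.000 m/s².
So v² + 13.600 v − 144.00 = 0.
Positive root: v = −a·t_r + √((a·t_r)² + 2a·d) = −6.800 + √(46.240 + 144.00) = 6.9928 m/s.
6.9928 m/s × 3.6 = 25.174 km/h.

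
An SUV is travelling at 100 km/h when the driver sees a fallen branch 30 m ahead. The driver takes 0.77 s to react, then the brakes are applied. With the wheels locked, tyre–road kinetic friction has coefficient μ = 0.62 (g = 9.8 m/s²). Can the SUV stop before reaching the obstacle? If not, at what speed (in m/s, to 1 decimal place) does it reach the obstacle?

100 km/h ÷ 3.6 = 27.7778 m/s.
a = μg = 0.62 × 9.8 = 6.076 m/s².
Reaction distance = 27.7778 × 0.77 = 21.389 m.
Braking distance needed to stop: v²/(2a) = 771.606 / 12.152 = 63.496 m, so total needed = 21.389 + 63.496 = 84.885 m > 30 m — it cannot stop.
Distance remaining when braking begins: 30 − 21.389 = 8.611 m.
v² = v₀² − 2a·d = 771.606 − 2 × 6.076 × 8.611 = 666.965 m²/s².
v = √666.965 = 25.826 m/s.

No — it strikes the obstacle at 25.8 m/s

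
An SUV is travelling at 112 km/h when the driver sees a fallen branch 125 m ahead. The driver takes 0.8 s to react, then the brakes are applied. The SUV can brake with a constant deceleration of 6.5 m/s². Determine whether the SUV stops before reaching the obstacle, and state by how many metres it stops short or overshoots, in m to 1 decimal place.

112 km/h ÷ 3.6 = 31.1111 m/s.
Reaction distance = 31.1111 × 0.8 = 24.889 m.
Braking distance = v²/(2a) = 967.901 / 13.000 = 74.454 m.
Total stopping distance = 24.889 + 74.454 = 99.343 m, vs 125 m available — it stops with 125 − 99.343 = 25.657 m to spare.

Yes — it stops 25.7 m short of the obstacle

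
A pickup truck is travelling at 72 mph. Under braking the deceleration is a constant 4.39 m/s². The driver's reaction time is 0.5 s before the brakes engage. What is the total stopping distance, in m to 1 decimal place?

72 mph × 0.44704 = 32.1869 m/s.
Reaction distance = v·t_r = 32.1869 × 0.5 = 16.093 m.
Braking distance = v²/(2a) = 32.1869² / (2 × 4.390) = 1035.997 / 8.780 = 117.995 m.
Total = 16.093 + 117.995 = 134.088 m.

Total stopping distance ≈ 134.1 m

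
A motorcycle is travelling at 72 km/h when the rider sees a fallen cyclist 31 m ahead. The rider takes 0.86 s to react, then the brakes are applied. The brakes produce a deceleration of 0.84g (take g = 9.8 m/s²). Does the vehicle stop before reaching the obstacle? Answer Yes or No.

No

72 km/h ÷ 3.6 = 20.0000 m/s.
a = 0.84 × 9.8 = 8.232 m/s².
Reaction distance = 20.0000 × 0.86 = 17.200 m.
Braking distance = v²/(2a) = 400.000 / 16.464 = 24.295 m.
Total stopping distance = 17.200 + 24.295 = 41.495 m, vs 31 m available — it cannot stop in time and overshoots by 41.495 − 31 = 10.495 m.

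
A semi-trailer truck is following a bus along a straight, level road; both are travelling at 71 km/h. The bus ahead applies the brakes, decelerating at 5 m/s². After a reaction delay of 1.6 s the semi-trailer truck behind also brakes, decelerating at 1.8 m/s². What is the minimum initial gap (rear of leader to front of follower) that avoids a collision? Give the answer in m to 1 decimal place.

Minimum gap ≈ 100.7 m

71 km/h ÷ 3.6 = 19.7222 m/s.
Leader travels v²/(2a_L) = 388.965 / 10.000 = 38.896 m before stopping.
Follower covers v·t_r = 19.7222 × 1.6 = 31.556 m while reacting, then v²/(2a_F) = 388.965 / 3.600 = 108.046 m while braking, for a total of 31.556 + 108.046 = 139.602 m.
Since a_F ≤ a_L and the follower starts braking later, the follower is never slower than the leader, so the closest approach is when both have stopped.
Minimum gap = 139.602 − 38.896 = 100.706 m.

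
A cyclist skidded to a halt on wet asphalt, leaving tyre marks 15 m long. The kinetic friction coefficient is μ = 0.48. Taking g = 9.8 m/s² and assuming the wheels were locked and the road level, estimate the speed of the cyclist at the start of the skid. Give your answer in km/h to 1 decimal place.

Deceleration a = μg = 0.48 × 9.8 = 4.704 m/s².
v = √(2a·d) = √(2 × 4.704 × 15) = √141.120 = 11.8794 m/s.
= 11.8794 × 3.6 = 42.766 km/h.

Initial speed ≈ 42.8 km/h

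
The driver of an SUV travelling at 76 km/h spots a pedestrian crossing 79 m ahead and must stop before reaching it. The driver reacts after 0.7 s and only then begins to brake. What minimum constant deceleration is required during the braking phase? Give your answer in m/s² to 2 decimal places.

76 km/h ÷ 3.6 = 21.1111 m/s.
Distance covered during reaction = 21.1111 × 0.7 = 14.778 m.
Distance available for braking: 79 − 14.778 = 64.222 m.
v² = 2a·d ⇒ a = v²/(2d) = 21.1111² / (2 × 64.222) = 445.679 / 128.444 = 3.4698 m/s².

Required deceleration ≈ 3.47 m/s²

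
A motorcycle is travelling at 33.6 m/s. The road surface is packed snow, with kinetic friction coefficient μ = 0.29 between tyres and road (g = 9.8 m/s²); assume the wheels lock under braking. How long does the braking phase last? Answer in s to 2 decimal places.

a = μg = 0.29 × 9.8 = 2.842 m/s².
Braking time = v/a = 33.6000 / 2.842 = 11.823 s.

Braking time ≈ 11.82 s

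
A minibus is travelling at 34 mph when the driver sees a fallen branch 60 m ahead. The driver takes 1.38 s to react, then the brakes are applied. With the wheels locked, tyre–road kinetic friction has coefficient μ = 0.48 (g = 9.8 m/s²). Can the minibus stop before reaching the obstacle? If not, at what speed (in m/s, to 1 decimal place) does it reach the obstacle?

Yes — it stops about 14.5 m short of the obstacle, so it never reaches it

34 mph × 0.44704 = 15.1994 m/s.
a = μg = 0.48 × 9.8 = 4.704 m/s².
Reaction distance = 15.1994 × 1.38 = 20.975 m.
Braking distance = v²/(2a) = 231.022 / 9.408 = 24.556 m.
Total stopping distance = 20.975 + 24.556 = 45.531 m, vs 60 m available — it stops with 60 − 45.531 = 14.469 m to spare.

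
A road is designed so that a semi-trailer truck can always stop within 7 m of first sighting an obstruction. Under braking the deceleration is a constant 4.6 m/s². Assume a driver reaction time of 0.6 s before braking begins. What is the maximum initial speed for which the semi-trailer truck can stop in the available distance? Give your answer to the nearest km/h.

Stopping distance: v·t_r + v²/(2a) = 7 with t_r = 0.6 s and a = 4.600 m/s².
So v² + 5.520 v − 64.40 = 0.
Positive root: v = −a·t_r + √((a·t_r)² + 2a·d) = −2.760 + √(7.618 + 64.40) = 5.7263 m/s.
5.7263 m/s × 3.6 = 20.615 km/h.

Maximum speed ≈ 21 km/h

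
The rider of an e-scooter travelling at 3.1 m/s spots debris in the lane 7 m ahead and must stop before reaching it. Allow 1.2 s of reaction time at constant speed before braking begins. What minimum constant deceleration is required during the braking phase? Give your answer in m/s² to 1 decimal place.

Required deceleration ≈ 1.5 m/s²

Distance covered during reaction = 3.1000 × 1.2 = 3.720 m.
Distance available for braking: 7 − 3.720 = 3.280 m.
v² = 2a·d ⇒ a = v²/(2d) = 3.1000² / (2 × 3.280) = 9.610 / 6.560 = 1.4649 m/s².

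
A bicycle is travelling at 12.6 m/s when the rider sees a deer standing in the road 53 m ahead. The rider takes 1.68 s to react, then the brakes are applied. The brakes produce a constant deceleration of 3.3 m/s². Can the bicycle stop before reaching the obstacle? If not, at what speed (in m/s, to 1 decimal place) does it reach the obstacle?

Reaction distance = 12.6000 × 1.68 = 21.168 m.
Braking distance = v²/(2a) = 158.760 / 6.600 = 24.055 m.
Total stopping distance = 21.168 + 24.055 = 45.223 m, vs 53 m available — it stops with 53 − 45.223 = 7.777 m to spare.

Yes — it stops about 7.8 m short of the obstacle, so it never reaches it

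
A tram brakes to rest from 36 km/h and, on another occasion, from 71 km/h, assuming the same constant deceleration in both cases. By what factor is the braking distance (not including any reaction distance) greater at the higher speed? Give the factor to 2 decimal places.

Factor ≈ 3.89

Braking distance d = v²/(2a), so with a fixed, d ∝ v².
Factor = (71/36)² = 1.9722² = 3.8896.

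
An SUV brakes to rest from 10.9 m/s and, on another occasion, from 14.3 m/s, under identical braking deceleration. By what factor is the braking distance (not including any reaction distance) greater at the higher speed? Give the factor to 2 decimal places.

Factor ≈ 1.72

Braking distance d = v²/(2a), so with a fixed, d ∝ v².
Factor = (14.3/10.9)² = 1.3119² = 1.7211.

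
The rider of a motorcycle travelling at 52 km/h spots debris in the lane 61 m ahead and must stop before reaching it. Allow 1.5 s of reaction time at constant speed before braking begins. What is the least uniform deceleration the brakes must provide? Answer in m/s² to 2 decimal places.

52 km/h ÷ 3.6 = 14.4444 m/s.
Distance covered during reaction = 14.4444 × 1.5 = 21.667 m.
Distance available for braking: 61 − 21.667 = 39.333 m.
v² = 2a·d ⇒ a = v²/(2d) = 14.4444² / (2 × 39.333) = 208.641 / 78.666 = 2.6522 m/s².

Required deceleration ≈ 2.65 m/s²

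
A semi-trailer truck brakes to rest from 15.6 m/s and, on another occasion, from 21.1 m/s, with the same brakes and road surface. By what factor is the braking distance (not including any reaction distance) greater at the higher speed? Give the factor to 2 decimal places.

Braking distance d = v²/(2a), so with a fixed, d ∝ v².
Factor = (21.1/15.6)² = 1.3526² = 1.8295.

Factor ≈ 1.83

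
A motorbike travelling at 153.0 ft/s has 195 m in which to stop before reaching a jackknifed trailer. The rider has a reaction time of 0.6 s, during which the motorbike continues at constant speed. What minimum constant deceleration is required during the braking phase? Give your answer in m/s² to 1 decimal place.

Required deceleration ≈ 6.5 m/s²

153 ft/s × 0.3048 = 46.6344 m/s.
Distance covered during reaction = 46.6344 × 0.6 = 27.981 m.
Distance available for braking: 195 − 27.981 = 167.019 m.
v² = 2a·d ⇒ a = v²/(2d) = 46.6344² / (2 × 167.019) = 2174.767 / 334.038 = 6.5105 m/s².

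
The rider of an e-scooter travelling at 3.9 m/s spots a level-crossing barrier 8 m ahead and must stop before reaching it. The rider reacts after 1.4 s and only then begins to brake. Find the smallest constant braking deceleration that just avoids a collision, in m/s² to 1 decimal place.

Required deceleration ≈ 3.0 m/s²

Distance covered during reaction = 3.9000 × 1.4 = 5.460 m.
Distance available for braking: 8 − 5.460 = 2.540 m.
v² = 2a·d ⇒ a = v²/(2d) = 3.9000² / (2 × 2.540) = 15.210 / 5.080 = 2.9941 m/s².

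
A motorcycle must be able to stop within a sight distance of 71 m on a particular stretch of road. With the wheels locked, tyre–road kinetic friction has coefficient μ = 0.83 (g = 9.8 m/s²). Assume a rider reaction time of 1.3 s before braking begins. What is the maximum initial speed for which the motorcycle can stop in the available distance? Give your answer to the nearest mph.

Maximum speed ≈ 56 mph

a = μg = 0.83 × 9.8 = 8.134 m/s².
Stopping distance: v·t_r + v²/(2a) = 71 with t_r = 1.3 s and a = 8.134 m/s².
So v² + 21.148 v − 1155.03 = 0.
Positive root: v = −a·t_r + √((a·t_r)² + 2a·d) = −10.574 + √(111.809 + 1155.03) = 25.0187 m/s.
25.0187 m/s ÷ 0.44704 = 55.965 mph.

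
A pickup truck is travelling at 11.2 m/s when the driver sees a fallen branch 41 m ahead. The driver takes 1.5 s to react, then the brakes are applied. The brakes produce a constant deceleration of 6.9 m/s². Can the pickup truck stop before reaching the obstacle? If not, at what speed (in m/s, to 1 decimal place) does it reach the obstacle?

Yes — it stops about 15.1 m short of the obstacle, so it never reaches it

Reaction distance = 11.2000 × 1.5 = 16.800 m.
Braking distance = v²/(2a) = 125.440 / 13.800 = 9.090 m.
Total stopping distance = 16.800 + 9.090 = 25.890 m, vs 41 m available — it stops with 41 − 25.890 = 15.110 m to spare.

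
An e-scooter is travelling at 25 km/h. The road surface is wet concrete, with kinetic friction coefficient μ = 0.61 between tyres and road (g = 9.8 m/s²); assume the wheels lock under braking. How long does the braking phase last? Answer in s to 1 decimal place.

25 km/h ÷ 3.6 = 6.9444 m/s.
a = μg = 0.61 × 9.8 = 5.978 m/s².
Braking time = v/a = 6.9444 / 5.978 = 1.162 s.

Braking time ≈ 1.2 s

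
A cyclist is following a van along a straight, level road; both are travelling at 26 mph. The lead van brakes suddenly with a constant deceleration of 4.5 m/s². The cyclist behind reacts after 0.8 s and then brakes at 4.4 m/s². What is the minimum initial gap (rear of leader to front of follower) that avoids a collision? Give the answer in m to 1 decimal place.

26 mph × 0.44704 = 11.6230 m/s.
Leader travels v²/(2a_L) = 135.094 / 9.000 = 15.010 m before stopping.
Follower covers v·t_r = 11.6230 × 0.8 = 9.298 m while reacting, then v²/(2a_F) = 135.094 / 8.800 = 15.352 m while braking, for a total of 9.298 + 15.352 = 24.650 m.
Since a_F ≤ a_L and the follower starts braking later, the follower is never slower than the leader, so the closest approach is when both have stopped.
Minimum gap = 24.650 − 15.010 = 9.640 m.

Minimum gap ≈ 9.6 m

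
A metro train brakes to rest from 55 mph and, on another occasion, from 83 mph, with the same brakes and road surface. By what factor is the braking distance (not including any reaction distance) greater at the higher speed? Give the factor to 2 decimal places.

Factor ≈ 2.28

Braking distance d = v²/(2a), so with a fixed, d ∝ v².
Factor = (83/55)² = 1.5091² = 2.2774.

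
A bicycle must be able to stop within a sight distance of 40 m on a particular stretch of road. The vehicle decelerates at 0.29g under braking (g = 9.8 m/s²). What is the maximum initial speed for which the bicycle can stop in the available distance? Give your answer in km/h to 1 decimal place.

a = 0.29 × 9.8 = 2.842 m/s².
v²/(2a) = d ⇒ v = √(2 × 2.842 × 40) = √227.36 = 15.0785 m/s.
15.0785 m/s × 3.6 = 54.283 km/h.

Maximum speed ≈ 54.3 km/h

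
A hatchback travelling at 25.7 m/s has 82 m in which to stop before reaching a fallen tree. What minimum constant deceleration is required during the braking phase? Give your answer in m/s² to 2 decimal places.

Required deceleration ≈ 4.03 m/s²

v² = 2a·d ⇒ a = v²/(2d) = 25.7000² / (2 × 82.000) = 660.490 / 164.000 = 4.0274 m/s².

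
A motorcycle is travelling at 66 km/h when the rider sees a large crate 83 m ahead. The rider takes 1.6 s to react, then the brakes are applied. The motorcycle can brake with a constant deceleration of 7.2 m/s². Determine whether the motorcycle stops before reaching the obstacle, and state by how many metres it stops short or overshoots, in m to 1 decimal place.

66 km/h ÷ 3.6 = 18.3333 m/s.
Reaction distance = 18.3333 × 1.6 = 29.333 m.
Braking distance = v²/(2a) = 336.110 / 14.400 = 23.341 m.
Total stopping distance = 29.333 + 23.341 = 52.674 m, vs 83 m available — it stops with 83 − 52.674 = 30.326 m to spare.

Yes — it stops 30.3 m short of the obstacle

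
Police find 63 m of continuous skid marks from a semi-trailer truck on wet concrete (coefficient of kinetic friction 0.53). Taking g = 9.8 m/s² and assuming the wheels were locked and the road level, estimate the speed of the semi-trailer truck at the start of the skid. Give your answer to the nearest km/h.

Deceleration a = μg = 0.53 × 9.8 = 5.194 m/s².
v = √(2a·d) = √(2 × 5.194 × 63) = √654.444 = 25.5821 m/s.
= 25.5821 × 3.6 = 92.096 km/h.

Initial speed ≈ 92 km/h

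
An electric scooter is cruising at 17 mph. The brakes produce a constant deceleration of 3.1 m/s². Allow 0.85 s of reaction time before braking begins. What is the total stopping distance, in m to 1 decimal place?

17 mph × 0.44704 = 7.5997 m/s.
Reaction distance = v·t_r = 7.5997 × 0.85 = 6.460 m.
Braking distance = v²/(2a) = 7.5997² / (2 × 3.100) = 57.755 / 6.200 = 9.315 m.
Total = 6.460 + 9.315 = 15.775 m.

Total stopping distance ≈ 15.8 m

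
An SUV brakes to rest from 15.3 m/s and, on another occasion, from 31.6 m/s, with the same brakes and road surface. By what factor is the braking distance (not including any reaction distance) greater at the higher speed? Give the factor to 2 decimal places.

Braking distance d = v²/(2a), so with a fixed, d ∝ v².
Factor = (31.6/15.3)² = 2.0654² = 4.2659.

Factor ≈ 4.27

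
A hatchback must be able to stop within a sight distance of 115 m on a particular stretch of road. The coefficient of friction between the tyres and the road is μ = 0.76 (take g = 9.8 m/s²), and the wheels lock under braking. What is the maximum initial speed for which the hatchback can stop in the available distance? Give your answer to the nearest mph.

Maximum speed ≈ 93 mph

a = μg = 0.76 × 9.8 = 7.448 m/s².
v²/(2a) = d ⇒ v = √(2 × 7.448 × 115) = √1713.04 = 41.3889 m/s.
41.3889 m/s ÷ 0.44704 = 92.584 mph.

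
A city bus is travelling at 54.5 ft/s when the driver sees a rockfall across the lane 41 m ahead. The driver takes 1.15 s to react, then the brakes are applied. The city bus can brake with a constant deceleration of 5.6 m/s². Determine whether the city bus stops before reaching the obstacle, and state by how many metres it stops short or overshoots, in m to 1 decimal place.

54.5 ft/s × 0.3048 = 16.6116 m/s.
Reaction distance = 16.6116 × 1.15 = 19.103 m.
Braking distance = v²/(2a) = 275.945 / 11.200 = 24.638 m.
Total stopping distance = 19.103 + 24.638 = 43.741 m, vs 41 m available — it cannot stop in time and overshoots by 43.741 − 41 = 2.741 m.

No — it overshoots by 2.7 m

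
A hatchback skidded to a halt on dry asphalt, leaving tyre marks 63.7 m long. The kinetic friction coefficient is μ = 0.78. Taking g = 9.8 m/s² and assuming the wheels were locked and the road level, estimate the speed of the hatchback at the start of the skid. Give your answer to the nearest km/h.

Deceleration a = μg = 0.78 × 9.8 = 7.644 m/s².
v = √(2a·d) = √(2 × 7.644 × 63.7) = √973.846 = 31.2065 m/s.
= 31.2065 × 3.6 = 112.343 km/h.

Initial speed ≈ 112 km/h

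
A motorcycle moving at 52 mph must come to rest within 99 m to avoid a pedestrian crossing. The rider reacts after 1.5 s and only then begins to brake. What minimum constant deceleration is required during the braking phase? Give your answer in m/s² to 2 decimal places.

Required deceleration ≈ 4.21 m/s²

52 mph × 0.44704 = 23.2461 m/s.
Distance covered during reaction = 23.2461 × 1.5 = 34.869 m.
Distance available for braking: 99 − 34.869 = 64.131 m.
v² = 2a·d ⇒ a = v²/(2d) = 23.2461² / (2 × 64.131) = 540.381 / 128.262 = 4.2131 m/s².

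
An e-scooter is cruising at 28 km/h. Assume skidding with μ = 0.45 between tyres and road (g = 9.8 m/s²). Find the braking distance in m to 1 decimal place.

Braking distance ≈ 6.9 m

28 km/h ÷ 3.6 = 7.7778 m/s.
a = μg = 0.45 × 9.8 = 4.410 m/s².
Braking distance = v²/(2a) = 7.7778² / (2 × 4.410) = 60.494 / 8.820 = 6.859 m.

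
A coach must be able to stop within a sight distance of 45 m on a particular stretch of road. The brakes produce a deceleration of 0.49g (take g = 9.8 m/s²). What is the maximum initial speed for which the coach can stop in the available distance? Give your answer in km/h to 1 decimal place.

Maximum speed ≈ 74.8 km/h

a = 0.49 × 9.8 = 4.802 m/s².
v²/(2a) = d ⇒ v = √(2 × 4.802 × 45) = √432.18 = 20.7889 m/s.
20.7889 m/s × 3.6 = 74.840 km/h.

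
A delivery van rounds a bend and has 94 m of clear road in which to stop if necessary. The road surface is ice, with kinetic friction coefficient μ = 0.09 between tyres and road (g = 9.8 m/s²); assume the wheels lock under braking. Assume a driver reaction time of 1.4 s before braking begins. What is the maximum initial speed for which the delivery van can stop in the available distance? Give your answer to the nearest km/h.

Maximum speed ≈ 42 km/h

a = μg = 0.09 × 9.8 = 0.882 m/s².
Stopping distance: v·t_r + v²/(2a) = 94 with t_r = 1.4 s and a = 0.882 m/s².
So v² + 2.470 v − 165.82 = 0.
Positive root: v = −a·t_r + √((a·t_r)² + 2a·d) = −1.235 + √(1.525 + 165.82) = 11.7012 m/s.
11.7012 m/s × 3.6 = 42.124 km/h.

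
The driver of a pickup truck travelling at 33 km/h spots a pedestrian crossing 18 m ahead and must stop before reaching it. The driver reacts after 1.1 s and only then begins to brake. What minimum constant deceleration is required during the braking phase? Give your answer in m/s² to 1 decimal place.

33 km/h ÷ 3.6 = 9.1667 m/s.
Distance covered during reaction = 9.1667 × 1.1 = 10.083 m.
Distance available for braking: 18 − 10.083 = 7.917 m.
v² = 2a·d ⇒ a = v²/(2d) = 9.1667² / (2 × 7.917) = 84.028 / 15.834 = 5.3068 m/s².

Required deceleration ≈ 5.3 m/s²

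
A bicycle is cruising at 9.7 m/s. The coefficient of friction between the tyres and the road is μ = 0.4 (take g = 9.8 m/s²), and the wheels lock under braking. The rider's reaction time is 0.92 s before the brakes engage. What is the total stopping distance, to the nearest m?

Total stopping distance ≈ 21 m

a = μg = 0.4 × 9.8 = 3.920 m/s².
Reaction distance = v·t_r = 9.7000 × 0.92 = 8.924 m.
Braking distance = v²/(2a) = 9.7000² / (2 × 3.920) = 94.090 / 7.840 = 12.001 m.
Total = 8.924 + 12.001 = 20.925 m.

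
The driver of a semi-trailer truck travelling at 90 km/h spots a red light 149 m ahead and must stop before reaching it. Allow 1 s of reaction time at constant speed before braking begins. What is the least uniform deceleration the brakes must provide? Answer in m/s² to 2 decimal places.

Required deceleration ≈ 2.52 m/s²

90 km/h ÷ 3.6 = 25.0000 m/s.
Distance covered during reaction = 25.0000 × 1 = 25.000 m.
Distance available for braking: 149 − 25.000 = 124.000 m.
v² = 2a·d ⇒ a = v²/(2d) = 25.0000² / (2 × 124.000) = 625.000 / 248.000 = 2.5202 m/s².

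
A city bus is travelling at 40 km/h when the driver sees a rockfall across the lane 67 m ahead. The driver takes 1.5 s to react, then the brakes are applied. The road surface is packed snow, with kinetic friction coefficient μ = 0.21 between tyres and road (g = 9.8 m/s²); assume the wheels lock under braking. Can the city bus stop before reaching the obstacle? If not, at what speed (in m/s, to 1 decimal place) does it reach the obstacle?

40 km/h ÷ 3.6 = 11.1111 m/s.
a = μg = 0.21 × 9.8 = 2.058 m/s².
Reaction distance = 11.1111 × 1.5 = 16.667 m.
Braking distance = v²/(2a) = 123.457 / 4.116 = 29.994 m.
Total stopping distance = 16.667 + 29.994 = 46.661 m, vs 67 m available — it stops with 67 − 46.661 = 20.339 m to spare.

Yes — it stops about 20.3 m short of the obstacle, so it never reaches it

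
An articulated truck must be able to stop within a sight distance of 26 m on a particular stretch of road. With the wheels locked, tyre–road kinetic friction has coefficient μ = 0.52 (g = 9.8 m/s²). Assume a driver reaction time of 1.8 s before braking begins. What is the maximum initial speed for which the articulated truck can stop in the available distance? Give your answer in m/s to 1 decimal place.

Maximum speed ≈ 9.5 m/s

a = μg = 0.52 × 9.8 = 5.096 m/s².
Stopping distance: v·t_r + v²/(2a) = 26 with t_r = 1.8 s and a = 5.096 m/s².
So v² + 18.346 v − 264.99 = 0.
Positive root: v = −a·t_r + √((a·t_r)² + 2a·d) = −9.173 + √(84.144 + 264.99) = 9.5121 m/s.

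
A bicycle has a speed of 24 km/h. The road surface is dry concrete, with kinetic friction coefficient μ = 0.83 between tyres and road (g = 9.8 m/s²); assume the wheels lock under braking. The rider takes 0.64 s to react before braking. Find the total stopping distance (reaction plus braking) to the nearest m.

24 km/h ÷ 3.6 = 6.6667 m/s.
a = μg = 0.83 × 9.8 = 8.134 m/s².
Reaction distance = v·t_r = 6.6667 × 0.64 = 4.267 m.
Braking distance = v²/(2a) = 6.6667² / (2 × 8.134) = 44.445 / 16.268 = 2.732 m.
Total = 4.267 + 2.732 = 6.999 m.

Total stopping distance ≈ 7 m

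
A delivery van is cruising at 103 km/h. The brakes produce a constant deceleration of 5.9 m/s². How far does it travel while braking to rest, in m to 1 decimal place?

103 km/h ÷ 3.6 = 28.6111 m/s.
Braking distance = v²/(2a) = 28.6111² / (2 × 5.900) = 818.595 / 11.800 = 69.372 m.

Braking distance ≈ 69.4 m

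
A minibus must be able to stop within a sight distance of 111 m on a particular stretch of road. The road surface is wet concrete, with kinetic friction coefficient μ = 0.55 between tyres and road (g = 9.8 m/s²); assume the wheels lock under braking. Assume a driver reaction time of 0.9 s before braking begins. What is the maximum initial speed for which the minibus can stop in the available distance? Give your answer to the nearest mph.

a = μg = 0.55 × 9.8 = 5.390 m/s².
Stopping distance: v·t_r + v²/(2a) = 111 with t_r = 0.9 s and a = 5.390 m/s².
So v² + 9.702 v − 1196.58 = 0.
Positive root: v = −a·t_r + √((a·t_r)² + 2a·d) = −4.851 + √(23.532 + 1196.58) = 30.0791 m/s.
30.0791 m/s ÷ 0.44704 = 67.285 mph.

Maximum speed ≈ 67 mph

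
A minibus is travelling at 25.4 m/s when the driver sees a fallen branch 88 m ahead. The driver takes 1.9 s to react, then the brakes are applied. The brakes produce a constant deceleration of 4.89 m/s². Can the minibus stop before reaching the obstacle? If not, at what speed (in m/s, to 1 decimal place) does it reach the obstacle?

No — it strikes the obstacle at 16.0 m/s

Reaction distance = 25.4000 × 1.9 = 48.260 m.
Braking distance needed to stop: v²/(2a) = 645.160 / 9.780 = 65.967 m, so total needed = 48.260 + 65.967 = 114.227 m > 88 m — it cannot stop.
Distance remaining when braking begins: 88 − 48.260 = 39.740 m.
v² = v₀² − 2a·d = 645.160 − 2 × 4.890 × 39.740 = 256.503 m²/s².
v = √256.503 = 16.016 m/s.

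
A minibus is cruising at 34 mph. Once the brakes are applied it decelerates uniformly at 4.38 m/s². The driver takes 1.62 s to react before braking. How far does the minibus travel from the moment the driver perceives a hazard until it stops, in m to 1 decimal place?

34 mph × 0.44704 = 15.1994 m/s.
Reaction distance = v·t_r = 15.1994 × 1.62 = 24.623 m.
Braking distance = v²/(2a) = 15.1994² / (2 × 4.380) = 231.022 / 8.760 = 26.372 m.
Total = 24.623 + 26.372 = 50.995 m.

Total stopping distance ≈ 51.0 m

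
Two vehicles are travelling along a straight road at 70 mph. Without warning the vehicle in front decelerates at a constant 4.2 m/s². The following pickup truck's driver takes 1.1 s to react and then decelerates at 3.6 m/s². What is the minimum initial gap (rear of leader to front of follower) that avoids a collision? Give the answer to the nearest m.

Minimum gap ≈ 54 m

70 mph × 0.44704 = 31.2928 m/s.
Leader travels v²/(2a_L) = 979.239 / 8.400 = 116.576 m before stopping.
Follower covers v·t_r = 31.2928 × 1.1 = 34.422 m while reacting, then v²/(2a_F) = 979.239 / 7.200 = 136.005 m while braking, for a total of 34.422 + 136.005 = 170.427 m.
Since a_F ≤ a_L and the follower starts braking later, the follower is never slower than the leader, so the closest approach is when both have stopped.
Minimum gap = 170.427 − 116.576 = 53.851 m.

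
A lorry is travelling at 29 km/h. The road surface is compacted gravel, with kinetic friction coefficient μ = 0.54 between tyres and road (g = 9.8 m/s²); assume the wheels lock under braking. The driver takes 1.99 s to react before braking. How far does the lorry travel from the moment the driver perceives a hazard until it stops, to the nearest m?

Total stopping distance ≈ 22 m

29 km/h ÷ 3.6 = 8.0556 m/s.
a = μg = 0.54 × 9.8 = 5.292 m/s².
Reaction distance = v·t_r = 8.0556 × 1.99 = 16.031 m.
Braking distance = v²/(2a) = 8.0556² / (2 × 5.292) = 64.893 / 10.584 = 6.131 m.
Total = 16.031 + 6.131 = 22.162 m.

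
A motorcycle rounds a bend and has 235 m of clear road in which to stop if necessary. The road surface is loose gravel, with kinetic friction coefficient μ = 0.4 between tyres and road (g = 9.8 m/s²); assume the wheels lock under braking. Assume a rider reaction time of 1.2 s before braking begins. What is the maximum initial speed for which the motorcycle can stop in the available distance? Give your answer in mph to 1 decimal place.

a = μg = 0.4 × 9.8 = 3.920 m/s².
Stopping distance: v·t_r + v²/(2a) = 235 with t_r = 1.2 s and a = 3.920 m/s².
So v² + 9.408 v − 1842.40 = 0.
Positive root: v = −a·t_r + √((a·t_r)² + 2a·d) = −4.704 + √(22.128 + 1842.40) = 38.4762 m/s.
38.4762 m/s ÷ 0.44704 = 86.069 mph.

Maximum speed ≈ 86.1 mph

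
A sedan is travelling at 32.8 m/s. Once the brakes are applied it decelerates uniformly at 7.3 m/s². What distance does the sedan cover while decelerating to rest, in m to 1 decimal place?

Braking distance ≈ 73.7 m

Braking distance = v²/(2a) = 32.8000² / (2 × 7.300) = 1075.840 / 14.600 = 73.688 m.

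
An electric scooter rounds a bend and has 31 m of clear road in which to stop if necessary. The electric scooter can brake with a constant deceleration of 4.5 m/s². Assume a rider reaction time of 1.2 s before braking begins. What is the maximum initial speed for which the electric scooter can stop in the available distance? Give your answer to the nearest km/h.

Maximum speed ≈ 44 km/h

Stopping distance: v·t_r + v²/(2a) = 31 with t_r = 1.2 s and a = 4.500 m/s².
So v² + 10.800 v − 279.00 = 0.
Positive root: v = −a·t_r + √((a·t_r)² + 2a·d) = −5.400 + √(29.160 + 279.00) = 12.1545 m/s.
12.1545 m/s × 3.6 = 43.756 km/h.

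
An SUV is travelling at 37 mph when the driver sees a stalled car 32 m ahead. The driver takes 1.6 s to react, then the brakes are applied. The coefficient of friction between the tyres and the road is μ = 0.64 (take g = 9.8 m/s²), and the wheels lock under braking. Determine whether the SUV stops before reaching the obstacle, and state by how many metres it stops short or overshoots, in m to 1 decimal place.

No — it overshoots by 16.3 m

37 mph × 0.44704 = 16.5405 m/s.
a = μg = 0.64 × 9.8 = 6.272 m/s².
Reaction distance = 16.5405 × 1.6 = 26.465 m.
Braking distance = v²/(2a) = 273.588 / 12.544 = 21.810 m.
Total stopping distance = 26.465 + 21.810 = 48.275 m, vs 32 m available — it cannot stop in time and overshoots by 48.275 − 32 = 16.275 m.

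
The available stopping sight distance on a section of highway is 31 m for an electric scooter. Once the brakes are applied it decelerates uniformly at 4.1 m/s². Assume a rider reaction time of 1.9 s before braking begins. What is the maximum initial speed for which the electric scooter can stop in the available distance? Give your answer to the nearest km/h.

Maximum speed ≈ 36 km/h

Stopping distance: v·t_r + v²/(2a) = 31 with t_r = 1.9 s and a = 4.100 m/s².
So v² + 15.580 v − 254.20 = 0.
Positive root: v = −a·t_r + √((a·t_r)² + 2a·d) = −7.790 + √(60.684 + 254.20) = 9.9550 m/s.
9.9550 m/s × 3.6 = 35.838 km/h.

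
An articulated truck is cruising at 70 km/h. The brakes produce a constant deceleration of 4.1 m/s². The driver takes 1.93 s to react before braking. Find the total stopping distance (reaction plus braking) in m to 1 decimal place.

70 km/h ÷ 3.6 = 19.4444 m/s.
Reaction distance = v·t_r = 19.4444 × 1.93 = 37.528 m.
Braking distance = v²/(2a) = 19.4444² / (2 × 4.100) = 378.085 / 8.200 = 46.108 m.
Total = 37.528 + 46.108 = 83.636 m.

Total stopping distance ≈ 83.6 m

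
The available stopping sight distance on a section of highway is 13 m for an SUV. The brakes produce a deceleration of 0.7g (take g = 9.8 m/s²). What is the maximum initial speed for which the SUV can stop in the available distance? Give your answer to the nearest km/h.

a = 0.7 × 9.8 = 6.860 m/s².
v²/(2a) = d ⇒ v = √(2 × 6.860 × 13) = √178.36 = 13.3551 m/s.
13.3551 m/s × 3.6 = 48.078 km/h.

Maximum speed ≈ 48 km/h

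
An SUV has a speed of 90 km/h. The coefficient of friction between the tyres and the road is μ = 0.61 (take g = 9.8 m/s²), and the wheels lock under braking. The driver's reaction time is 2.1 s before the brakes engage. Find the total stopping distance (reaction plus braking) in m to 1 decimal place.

90 km/h ÷ 3.6 = 25.0000 m/s.
a = μg = 0.61 × 9.8 = 5.978 m/s².
Reaction distance = v·t_r = 25.0000 × 2.1 = 52.500 m.
Braking distance = v²/(2a) = 25.0000² / (2 × 5.978) = 625.000 / 11.956 = 52.275 m.
Total = 52.500 + 52.275 = 104.775 m.

Total stopping distance ≈ 104.8 m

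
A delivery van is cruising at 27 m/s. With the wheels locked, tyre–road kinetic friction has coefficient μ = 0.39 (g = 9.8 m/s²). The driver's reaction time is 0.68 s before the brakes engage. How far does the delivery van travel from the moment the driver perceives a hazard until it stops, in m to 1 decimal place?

Total stopping distance ≈ 113.7 m

a = μg = 0.39 × 9.8 = 3.822 m/s².
Reaction distance = v·t_r = 27.0000 × 0.68 = 18.360 m.
Braking distance = v²/(2a) = 27.0000² / (2 × 3.822) = 729.000 / 7.644 = 95.369 m.
Total = 18.360 + 95.369 = 113.729 m.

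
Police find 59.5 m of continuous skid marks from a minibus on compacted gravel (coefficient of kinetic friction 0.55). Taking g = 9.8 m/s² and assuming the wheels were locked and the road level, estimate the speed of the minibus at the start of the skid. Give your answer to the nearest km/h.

Deceleration a = μg = 0.55 × 9.8 = 5.390 m/s².
v = √(2a·d) = √(2 × 5.390 × 59.5) = √641.410 = 25.3261 m/s.
= 25.3261 × 3.6 = 91.174 km/h.

Initial speed ≈ 91 km/h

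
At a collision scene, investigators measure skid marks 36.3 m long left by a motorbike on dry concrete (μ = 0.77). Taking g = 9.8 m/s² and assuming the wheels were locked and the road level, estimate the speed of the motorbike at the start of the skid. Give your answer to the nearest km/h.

Initial speed ≈ 84 km/h

Deceleration a = μg = 0.77 × 9.8 = 7.546 m/s².
v = √(2a·d) = √(2 × 7.546 × 36.3) = √547.840 = 23.4060 m/s.
= 23.4060 × 3.6 = 84.262 km/h.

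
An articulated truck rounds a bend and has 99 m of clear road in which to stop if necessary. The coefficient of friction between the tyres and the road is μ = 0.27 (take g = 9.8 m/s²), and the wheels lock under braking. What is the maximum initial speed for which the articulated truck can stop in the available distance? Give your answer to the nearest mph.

a = μg = 0.27 × 9.8 = 2.646 m/s².
v²/(2a) = d ⇒ v = √(2 × 2.646 × 99) = √523.91 = 22.8891 m/s.
22.8891 m/s ÷ 0.44704 = 51.201 mph.

Maximum speed ≈ 51 mph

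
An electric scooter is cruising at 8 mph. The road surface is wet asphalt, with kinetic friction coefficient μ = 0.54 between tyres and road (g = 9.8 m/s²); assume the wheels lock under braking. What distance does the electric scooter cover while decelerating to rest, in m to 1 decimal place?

Braking distance ≈ 1.2 m

8 mph × 0.44704 = 3.5763 m/s.
a = μg = 0.54 × 9.8 = 5.292 m/s².
Braking distance = v²/(2a) = 3.5763² / (2 × 5.292) = 12.790 / 10.584 = 1.208 m.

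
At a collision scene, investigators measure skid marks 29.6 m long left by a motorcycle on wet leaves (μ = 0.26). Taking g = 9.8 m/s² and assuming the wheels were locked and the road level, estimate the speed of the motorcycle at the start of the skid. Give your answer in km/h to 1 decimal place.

Deceleration a = μg = 0.26 × 9.8 = 2.548 m/s².
v = √(2a·d) = √(2 × 2.548 × 29.6) = √150.842 = 12.2818 m/s.
= 12.2818 × 3.6 = 44.214 km/h.

Initial speed ≈ 44.2 km/h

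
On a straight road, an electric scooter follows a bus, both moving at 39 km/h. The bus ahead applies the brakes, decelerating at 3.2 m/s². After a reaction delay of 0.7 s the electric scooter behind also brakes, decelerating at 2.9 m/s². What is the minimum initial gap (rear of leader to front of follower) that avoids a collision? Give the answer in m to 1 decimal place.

39 km/h ÷ 3.6 = 10.8333 m/s.
Leader travels v²/(2a_L) = 117.360 / 6.400 = 18.337 m before stopping.
Follower covers v·t_r = 10.8333 × 0.7 = 7.583 m while reacting, then v²/(2a_F) = 117.360 / 5.800 = 20.234 m while braking, for a total of 7.583 + 20.234 = 27.817 m.
Since a_F ≤ a_L and the follower starts braking later, the follower is never slower than the leader, so the closest approach is when both have stopped.
Minimum gap = 27.817 − 18.337 = 9.480 m.

Minimum gap ≈ 9.5 m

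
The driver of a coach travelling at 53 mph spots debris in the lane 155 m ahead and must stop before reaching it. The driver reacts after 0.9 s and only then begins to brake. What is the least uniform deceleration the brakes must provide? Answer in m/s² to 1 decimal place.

53 mph × 0.44704 = 23.6931 m/s.
Distance covered during reaction = 23.6931 × 0.9 = 21.324 m.
Distance available for braking: 155 − 21.324 = 133.676 m.
v² = 2a·d ⇒ a = v²/(2d) = 23.6931² / (2 × 133.676) = 561.363 / 267.352 = 2.0997 m/s².

Required deceleration ≈ 2.1 m/s²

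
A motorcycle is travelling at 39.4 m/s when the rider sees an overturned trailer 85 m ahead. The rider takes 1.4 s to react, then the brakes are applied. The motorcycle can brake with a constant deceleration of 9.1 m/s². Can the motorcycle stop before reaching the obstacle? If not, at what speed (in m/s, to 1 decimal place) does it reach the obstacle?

Reaction distance = 39.4000 × 1.4 = 55.160 m.
Braking distance needed to stop: v²/(2a) = 1552.360 / 18.200 = 85.295 m, so total needed = 55.160 + 85.295 = 140.455 m > 85 m — it cannot stop.
Distance remaining when braking begins: 85 − 55.160 = 29.840 m.
v² = v₀² − 2a·d = 1552.360 − 2 × 9.100 × 29.840 = 1009.272 m²/s².
v = √1009.272 = 31.769 m/s.

No — it strikes the obstacle at 31.8 m/s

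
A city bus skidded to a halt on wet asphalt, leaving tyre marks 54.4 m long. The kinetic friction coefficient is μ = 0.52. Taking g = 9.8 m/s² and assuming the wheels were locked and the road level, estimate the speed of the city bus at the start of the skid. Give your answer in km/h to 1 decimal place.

Deceleration a = μg = 0.52 × 9.8 = 5.096 m/s².
v = √(2a·d) = √(2 × 5.096 × 54.4) = √554.445 = 23.5467 m/s.
= 23.5467 × 3.6 = 84.768 km/h.

Initial speed ≈ 84.8 km/h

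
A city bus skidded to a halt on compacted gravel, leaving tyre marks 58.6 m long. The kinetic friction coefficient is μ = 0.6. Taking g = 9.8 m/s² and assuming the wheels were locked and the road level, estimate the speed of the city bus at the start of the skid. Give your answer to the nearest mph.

Deceleration a = μg = 0.6 × 9.8 = 5.880 m/s².
v = √(2a·d) = √(2 × 5.880 × 58.6) = √689.136 = 26.2514 m/s.
= 26.2514 ÷ 0.44704 = 58.723 mph.

Initial speed ≈ 59 mph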